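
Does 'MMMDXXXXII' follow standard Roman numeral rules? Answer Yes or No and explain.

'MMMDXXXXII': More than 3 consecutive X's

No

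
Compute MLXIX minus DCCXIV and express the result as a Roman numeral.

MLXIX = 1069
DCCXIV = 714
1069 - 714 = 355

CCCLV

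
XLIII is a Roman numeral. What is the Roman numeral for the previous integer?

XLIII = 43, so the previous integer is 43 - 1 = 42

XLII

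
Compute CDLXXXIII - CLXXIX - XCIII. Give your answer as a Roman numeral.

CDLXXXIII = 483, CLXXIX = 179, XCIII = 93
483 - 179 = 304
304 - 93 = 211

CCXI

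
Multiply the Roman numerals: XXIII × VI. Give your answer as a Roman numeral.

XXIII = 23
VI = 6
23 × 6 = 138

CXXXVIII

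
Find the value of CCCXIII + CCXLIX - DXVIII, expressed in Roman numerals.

CCCXIII = 313, CCXLIX = 249, DXVIII = 518
313 + 249 = 562
562 - 518 = 44

XLIV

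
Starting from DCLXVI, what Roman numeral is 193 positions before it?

DCLXVI = 666
666 - 193 = 473

CDLXXIII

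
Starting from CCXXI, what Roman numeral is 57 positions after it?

CCXXI = 221
221 + 57 = 278

CCLXXVIII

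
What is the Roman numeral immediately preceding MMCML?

MMCML = 2950, so the previous integer is 2950 - 1 = 2949

MMCMXLIX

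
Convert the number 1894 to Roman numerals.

Convert 1894 to Roman numerals:
  1894 contains 1×1000 (M)
  894 contains 1×500 (D)
  394 contains 3×100 (CCC)
  94 contains 1×90 (XC)
  4 contains 1×4 (IV)

MDCCCXCIV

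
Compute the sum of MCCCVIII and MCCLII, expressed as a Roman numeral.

MCCCVIII = 1308
MCCLII = 1252
1308 + 1252 = 2560

MMDLX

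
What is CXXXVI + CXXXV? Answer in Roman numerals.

CXXXVI = 136
CXXXV = 135
136 + 135 = 271

CCLXXI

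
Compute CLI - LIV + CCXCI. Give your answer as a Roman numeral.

CLI = 151, LIV = 54, CCXCI = 291
151 - 54 = 97
97 + 291 = 388

CCCLXXXVIII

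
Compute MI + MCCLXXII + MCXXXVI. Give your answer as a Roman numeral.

MI = 1001, MCCLXXII = 1272, MCXXXVI = 1136
1001 + 1272 = 2273
2273 + 1136 = 3409

MMMCDIX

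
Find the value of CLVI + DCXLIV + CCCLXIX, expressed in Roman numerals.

CLVI = 156, DCXLIV = 644, CCCLXIX = 369
156 + 644 = 800
800 + 369 = 1169

MCLXIX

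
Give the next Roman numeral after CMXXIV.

CMXXIV = 924, so the next integer is 924 + 1 = 925

CMXXV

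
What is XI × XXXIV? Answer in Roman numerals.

XI = 11
XXXIV = 34
11 × 34 = 374

CCCLXXIV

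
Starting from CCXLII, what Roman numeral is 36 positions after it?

CCXLII = 242
242 + 36 = 278

CCLXXVIII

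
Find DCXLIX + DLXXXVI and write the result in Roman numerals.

DCXLIX = 649
DLXXXVI = 586
649 + 586 = 1235

MCCXXXV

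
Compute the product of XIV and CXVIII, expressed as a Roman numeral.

XIV = 14
CXVIII = 118
14 × 118 = 1652

MDCLII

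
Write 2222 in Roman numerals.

Convert 2222 to Roman numerals:
  2222 contains 2×1000 (MM)
  222 contains 2×100 (CC)
  22 contains 2×10 (XX)
  2 contains 2×1 (II)

MMCCXXII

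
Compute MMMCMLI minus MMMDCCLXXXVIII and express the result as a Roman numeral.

MMMCMLI = 3951
MMMDCCLXXXVIII = 3788
3951 - 3788 = 163

CLXIII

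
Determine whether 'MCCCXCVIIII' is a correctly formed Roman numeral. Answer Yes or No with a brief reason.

'MCCCXCVIIII': More than 3 consecutive I's

No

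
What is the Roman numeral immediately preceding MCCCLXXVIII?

MCCCLXXVIII = 1378, so the previous integer is 1378 - 1 = 1377

MCCCLXXVII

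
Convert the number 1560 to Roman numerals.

Convert 1560 to Roman numerals:
  1560 contains 1×1000 (M)
  560 contains 1×500 (D)
  60 contains 1×50 (L)
  10 contains 1×10 (X)

MDLX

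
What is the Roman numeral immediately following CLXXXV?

CLXXXV = 185, so the next integer is 185 + 1 = 186

CLXXXVI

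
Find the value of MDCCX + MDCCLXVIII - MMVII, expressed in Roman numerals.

MDCCX = 1710, MDCCLXVIII = 1768, MMVII = 2007
1710 + 1768 = 3478
3478 - 2007 = 1471

MCDLXXI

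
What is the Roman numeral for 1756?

Convert 1756 to Roman numerals:
  1756 contains 1×1000 (M)
  756 contains 1×500 (D)
  256 contains 2×100 (CC)
  56 contains 1×50 (L)
  6 contains 1×5 (V)
  1 contains 1×1 (I)

MDCCLVI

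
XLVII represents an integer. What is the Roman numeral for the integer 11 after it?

XLVII = 47
47 + 11 = 58

LVIII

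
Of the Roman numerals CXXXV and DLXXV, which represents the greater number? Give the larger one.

CXXXV = 135
DLXXV = 575
575 is larger

DLXXV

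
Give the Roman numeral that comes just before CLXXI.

CLXXI = 171; previous is 170

CLXX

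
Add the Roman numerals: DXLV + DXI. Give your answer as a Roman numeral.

DXLV = 545
DXI = 511
545 + 511 = 1056

MLVI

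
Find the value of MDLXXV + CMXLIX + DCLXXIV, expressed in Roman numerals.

MDLXXV = 1575, CMXLIX = 949, DCLXXIV = 674
1575 + 949 = 2524
2524 + 674 = 3198

MMMCXCVIII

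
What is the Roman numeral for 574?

Convert 574 to Roman numerals:
  574 contains 1×500 (D)
  74 contains 1×50 (L)
  24 contains 2×10 (XX)
  4 contains 1×4 (IV)

DLXXIV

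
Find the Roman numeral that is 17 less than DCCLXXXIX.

DCCLXXXIX = 789
789 - 17 = 772

DCCLXXII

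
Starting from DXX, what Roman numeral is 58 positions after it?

DXX = 520
520 + 58 = 578

DLXXVIII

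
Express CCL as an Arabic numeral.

CCL: C=100, C=100, L=50
100 + 100 + 50 = 250

250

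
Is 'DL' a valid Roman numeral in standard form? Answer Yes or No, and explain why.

'DL': Check the rules: uses only the symbols I, V, X, L, C, D, M; no symbol is repeated more than three times in a row; V, L and D each appear at most once; no smaller symbol precedes a larger one (values never increase from left to right). Value: D (500) + L (50) = 550. So it is a valid standard Roman numeral.

Yes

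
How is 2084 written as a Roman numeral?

Convert 2084 to Roman numerals:
  2084 contains 2×1000 (MM)
  84 contains 1×50 (L)
  34 contains 3×10 (XXX)
  4 contains 1×4 (IV)

MMLXXXIV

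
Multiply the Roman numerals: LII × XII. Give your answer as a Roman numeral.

LII = 52
XII = 12
52 × 12 = 624

DCXXIV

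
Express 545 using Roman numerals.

Convert 545 to Roman numerals:
  545 contains 1×500 (D)
  45 contains 1×40 (XL)
  5 contains 1×5 (V)

DXLV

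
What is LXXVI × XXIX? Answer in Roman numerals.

LXXVI = 76
XXIX = 29
76 × 29 = 2204

MMCCIV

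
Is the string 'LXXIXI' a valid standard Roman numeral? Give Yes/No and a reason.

'LXXIXI': I cannot come right after the subtractive pair IX: once I is subtracted in IX, the next symbol must be smaller than I

No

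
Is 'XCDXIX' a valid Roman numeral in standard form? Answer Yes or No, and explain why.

'XCDXIX': X (position 1) comes before the larger symbol D (position 3) without being directly in front of it as a subtractive pair; apart from IV, IX, XL, XC, CD and CM, symbols must go from largest to smallest

No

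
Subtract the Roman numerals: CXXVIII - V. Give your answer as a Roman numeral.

CXXVIII = 128
V = 5
128 - 5 = 123

CXXIII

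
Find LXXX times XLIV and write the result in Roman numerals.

LXXX = 80
XLIV = 44
80 × 44 = 3520

MMMDXX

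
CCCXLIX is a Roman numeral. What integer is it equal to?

CCCXLIX: C=100, C=100, C=100, XL=40, IX=9
100 + 100 + 100 + 40 + 9 = 349

349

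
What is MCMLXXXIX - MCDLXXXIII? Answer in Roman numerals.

MCMLXXXIX = 1989
MCDLXXXIII = 1483
1989 - 1483 = 506

DVI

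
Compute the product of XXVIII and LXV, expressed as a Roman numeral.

XXVIII = 28
LXV = 65
28 × 65 = 1820

MDCCCXX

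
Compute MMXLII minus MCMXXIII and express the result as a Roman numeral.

MMXLII = 2042
MCMXXIII = 1923
2042 - 1923 = 119

CXIX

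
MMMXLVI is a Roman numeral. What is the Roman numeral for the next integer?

MMMXLVI = 3046, so the next integer is 3046 + 1 = 3047

MMMXLVII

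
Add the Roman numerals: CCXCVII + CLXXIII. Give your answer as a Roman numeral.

CCXCVII = 297
CLXXIII = 173
297 + 173 = 470

CDLXX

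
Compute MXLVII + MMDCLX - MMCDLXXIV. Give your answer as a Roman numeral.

MXLVII = 1047, MMDCLX = 2660, MMCDLXXIV = 2474
1047 + 2660 = 3707
3707 - 2474 = 1233

MCCXXXIII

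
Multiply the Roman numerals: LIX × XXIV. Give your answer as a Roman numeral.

LIX = 59
XXIV = 24
59 × 24 = 1416

MCDXVI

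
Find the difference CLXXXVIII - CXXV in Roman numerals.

CLXXXVIII = 188
CXXV = 125
188 - 125 = 63

LXIII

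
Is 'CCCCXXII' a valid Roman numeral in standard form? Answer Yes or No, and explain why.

'CCCCXXII': More than 3 consecutive C's

No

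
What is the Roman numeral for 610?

Convert 610 to Roman numerals:
  610 contains 1×500 (D)
  110 contains 1×100 (C)
  10 contains 1×10 (X)

DCX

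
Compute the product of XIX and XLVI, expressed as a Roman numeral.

XIX = 19
XLVI = 46
19 × 46 = 874

DCCCLXXIV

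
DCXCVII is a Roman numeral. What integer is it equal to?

DCXCVII: D=500, C=100, XC=90, V=5, I=1, I=1
500 + 100 + 90 + 5 + 1 + 1 = 697

697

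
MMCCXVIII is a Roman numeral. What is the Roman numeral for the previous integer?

MMCCXVIII = 2218, so the previous integer is 2218 - 1 = 2217

MMCCXVII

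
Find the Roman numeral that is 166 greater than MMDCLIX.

MMDCLIX = 2659
2659 + 166 = 2825

MMDCCCXXV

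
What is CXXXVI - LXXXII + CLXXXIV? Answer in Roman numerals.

CXXXVI = 136, LXXXII = 82, CLXXXIV = 184
136 - 82 = 54
54 + 184 = 238

CCXXXVIII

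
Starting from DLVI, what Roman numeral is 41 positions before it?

DLVI = 556
556 - 41 = 515

DXV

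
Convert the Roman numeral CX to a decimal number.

CX: C=100, X=10
100 + 10 = 110

110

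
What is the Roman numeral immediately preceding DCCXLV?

DCCXLV = 745, so the previous integer is 745 - 1 = 744

DCCXLIV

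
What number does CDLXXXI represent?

CDLXXXI: CD=400, L=50, X=10, X=10, X=10, I=1
400 + 50 + 10 + 10 + 10 + 1 = 481

481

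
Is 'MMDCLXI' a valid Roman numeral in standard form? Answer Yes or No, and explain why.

'MMDCLXI': Check the rules: uses only the symbols I, V, X, L, C, D, M; no symbol is repeated more than three times in a row; V, L and D each appear at most once; no smaller symbol precedes a larger one (values never increase from left to right). Value: M (1000) + M (1000) + D (500) + C (100) + L (50) + X (10) + I (1) = 2661. So it is a valid standard Roman numeral.

Yes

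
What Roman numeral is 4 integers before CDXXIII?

CDXXIII = 423
423 - 4 = 419

CDXIX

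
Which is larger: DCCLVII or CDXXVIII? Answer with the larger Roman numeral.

DCCLVII = 757
CDXXVIII = 428
757 is larger

DCCLVII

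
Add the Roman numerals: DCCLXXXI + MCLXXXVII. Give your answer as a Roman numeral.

DCCLXXXI = 781
MCLXXXVII = 1187
781 + 1187 = 1968

MCMLXVIII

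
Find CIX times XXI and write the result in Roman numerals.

CIX = 109
XXI = 21
109 × 21 = 2289

MMCCLXXXIX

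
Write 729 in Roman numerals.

Convert 729 to Roman numerals:
  729 contains 1×500 (D)
  229 contains 2×100 (CC)
  29 contains 2×10 (XX)
  9 contains 1×9 (IX)

DCCXXIX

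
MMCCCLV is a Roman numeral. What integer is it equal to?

MMCCCLV: M=1000, M=1000, C=100, C=100, C=100, L=50, V=5
1000 + 1000 + 100 + 100 + 100 + 50 + 5 = 2355

2355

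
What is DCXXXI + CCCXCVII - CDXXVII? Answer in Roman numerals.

DCXXXI = 631, CCCXCVII = 397, CDXXVII = 427
631 + 397 = 1028
1028 - 427 = 601

DCI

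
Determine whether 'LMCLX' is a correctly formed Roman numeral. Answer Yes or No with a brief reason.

'LMCLX': L should not appear more than once

No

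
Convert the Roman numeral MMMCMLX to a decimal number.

MMMCMLX: M=1000, M=1000, M=1000, CM=900, L=50, X=10
1000 + 1000 + 1000 + 900 + 50 + 10 = 3960

3960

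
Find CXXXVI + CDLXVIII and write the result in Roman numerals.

CXXXVI = 136
CDLXVIII = 468
136 + 468 = 604

DCIV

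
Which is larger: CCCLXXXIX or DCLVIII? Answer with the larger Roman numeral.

CCCLXXXIX = 389
DCLVIII = 658
658 is larger

DCLVIII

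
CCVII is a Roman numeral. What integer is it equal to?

CCVII: C=100, C=100, V=5, I=1, I=1
100 + 100 + 5 + 1 + 1 = 207

207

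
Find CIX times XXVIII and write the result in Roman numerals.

CIX = 109
XXVIII = 28
109 × 28 = 3052

MMMLII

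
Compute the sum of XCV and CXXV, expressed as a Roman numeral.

XCV = 95
CXXV = 125
95 + 125 = 220

CCXX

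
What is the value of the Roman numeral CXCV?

CXCV: C=100, XC=90, V=5
100 + 90 + 5 = 195

195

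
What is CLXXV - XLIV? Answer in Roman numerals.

CLXXV = 175
XLIV = 44
175 - 44 = 131

CXXXI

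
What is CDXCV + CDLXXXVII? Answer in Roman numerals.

CDXCV = 495
CDLXXXVII = 487
495 + 487 = 982

CMLXXXII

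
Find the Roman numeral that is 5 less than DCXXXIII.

DCXXXIII = 633
633 - 5 = 628

DCXXVIII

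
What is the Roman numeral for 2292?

Convert 2292 to Roman numerals:
  2292 contains 2×1000 (MM)
  292 contains 2×100 (CC)
  92 contains 1×90 (XC)
  2 contains 2×1 (II)

MMCCXCII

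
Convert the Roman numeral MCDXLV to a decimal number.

MCDXLV: M=1000, CD=400, XL=40, V=5
1000 + 400 + 40 + 5 = 1445

1445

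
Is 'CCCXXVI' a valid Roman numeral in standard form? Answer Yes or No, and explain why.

'CCCXXVI': Check the rules: uses only the symbols I, V, X, L, C, D, M; no symbol is repeated more than three times in a row; V, L and D each appear at most once; no smaller symbol precedes a larger one (values never increase from left to right). Value: C (100) + C (100) + C (100) + X (10) + X (10) + V (5) + I (1) = 326. So it is a valid standard Roman numeral.

Yes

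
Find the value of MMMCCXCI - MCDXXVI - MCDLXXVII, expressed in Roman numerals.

MMMCCXCI = 3291, MCDXXVI = 1426, MCDLXXVII = 1477
3291 - 1426 = 1865
1865 - 1477 = 388

CCCLXXXVIII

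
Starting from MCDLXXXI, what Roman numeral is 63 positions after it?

MCDLXXXI = 1481
1481 + 63 = 1544

MDXLIV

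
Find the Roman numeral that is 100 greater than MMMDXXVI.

MMMDXXVI = 3526
3526 + 100 = 3626

MMMDCXXVI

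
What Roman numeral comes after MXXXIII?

MXXXIII = 1033, so the next integer is 1033 + 1 = 1034

MXXXIV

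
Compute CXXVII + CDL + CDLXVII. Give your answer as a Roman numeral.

CXXVII = 127, CDL = 450, CDLXVII = 467
127 + 450 = 577
577 + 467 = 1044

MXLIV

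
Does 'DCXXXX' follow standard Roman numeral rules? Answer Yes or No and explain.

'DCXXXX': More than 3 consecutive X's

No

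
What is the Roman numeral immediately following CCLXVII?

CCLXVII = 267, so the next integer is 267 + 1 = 268

CCLXVIII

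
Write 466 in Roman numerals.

Convert 466 to Roman numerals:
  466 contains 1×400 (CD)
  66 contains 1×50 (L)
  16 contains 1×10 (X)
  6 contains 1×5 (V)
  1 contains 1×1 (I)

CDLXVI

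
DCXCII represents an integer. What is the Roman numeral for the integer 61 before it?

DCXCII = 692
692 - 61 = 631

DCXXXI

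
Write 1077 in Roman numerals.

Convert 1077 to Roman numerals:
  1077 contains 1×1000 (M)
  77 contains 1×50 (L)
  27 contains 2×10 (XX)
  7 contains 1×5 (V)
  2 contains 2×1 (II)

MLXXVII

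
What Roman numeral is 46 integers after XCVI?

XCVI = 96
96 + 46 = 142

CXLII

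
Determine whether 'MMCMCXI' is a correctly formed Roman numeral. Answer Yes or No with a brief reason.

'MMCMCXI': C cannot come right after the subtractive pair CM: once C is subtracted in CM, the next symbol must be smaller than C

No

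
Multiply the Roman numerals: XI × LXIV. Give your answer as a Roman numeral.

XI = 11
LXIV = 64
11 × 64 = 704

DCCIV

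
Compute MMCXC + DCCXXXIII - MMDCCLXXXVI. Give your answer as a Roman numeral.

MMCXC = 2190, DCCXXXIII = 733, MMDCCLXXXVI = 2786
2190 + 733 = 2923
2923 - 2786 = 137

CXXXVII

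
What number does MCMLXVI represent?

MCMLXVI: M=1000, CM=900, L=50, X=10, V=5, I=1
1000 + 900 + 50 + 10 + 5 + 1 = 1966

1966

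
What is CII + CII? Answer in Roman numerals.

CII = 102
CII = 102
102 + 102 = 204

CCIV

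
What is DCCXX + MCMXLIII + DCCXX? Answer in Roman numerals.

DCCXX = 720, MCMXLIII = 1943, DCCXX = 720
720 + 1943 = 2663
2663 + 720 = 3383

MMMCCCLXXXIII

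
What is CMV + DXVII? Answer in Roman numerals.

CMV = 905
DXVII = 517
905 + 517 = 1422

MCDXXII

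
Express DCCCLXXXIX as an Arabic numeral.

DCCCLXXXIX: D=500, C=100, C=100, C=100, L=50, X=10, X=10, X=10, IX=9
500 + 100 + 100 + 100 + 50 + 10 + 10 + 10 + 9 = 889

889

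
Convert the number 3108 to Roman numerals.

Convert 3108 to Roman numerals:
  3108 contains 3×1000 (MMM)
  108 contains 1×100 (C)
  8 contains 1×5 (V)
  3 contains 3×1 (III)

MMMCVIII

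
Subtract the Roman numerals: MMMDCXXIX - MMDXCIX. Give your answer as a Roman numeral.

MMMDCXXIX = 3629
MMDXCIX = 2599
3629 - 2599 = 1030

MXXX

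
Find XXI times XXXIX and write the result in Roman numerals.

XXI = 21
XXXIX = 39
21 × 39 = 819

DCCCXIX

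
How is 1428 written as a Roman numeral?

Convert 1428 to Roman numerals:
  1428 contains 1×1000 (M)
  428 contains 1×400 (CD)
  28 contains 2×10 (XX)
  8 contains 1×5 (V)
  3 contains 3×1 (III)

MCDXXVIII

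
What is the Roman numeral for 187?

Convert 187 to Roman numerals:
  187 contains 1×100 (C)
  87 contains 1×50 (L)
  37 contains 3×10 (XXX)
  7 contains 1×5 (V)
  2 contains 2×1 (II)

CLXXXVII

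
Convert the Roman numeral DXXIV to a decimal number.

DXXIV: D=500, X=10, X=10, IV=4
500 + 10 + 10 + 4 = 524

524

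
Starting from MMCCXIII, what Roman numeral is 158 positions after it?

MMCCXIII = 2213
2213 + 158 = 2371

MMCCCLXXI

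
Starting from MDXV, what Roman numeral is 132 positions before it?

MDXV = 1515
1515 - 132 = 1383

MCCCLXXXIII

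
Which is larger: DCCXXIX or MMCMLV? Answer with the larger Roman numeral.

DCCXXIX = 729
MMCMLV = 2955
2955 is larger

MMCMLV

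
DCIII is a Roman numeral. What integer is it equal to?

DCIII: D=500, C=100, I=1, I=1, I=1
500 + 100 + 1 + 1 + 1 = 603

603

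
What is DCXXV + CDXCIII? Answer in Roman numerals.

DCXXV = 625
CDXCIII = 493
625 + 493 = 1118

MCXVIII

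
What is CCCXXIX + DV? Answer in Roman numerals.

CCCXXIX = 329
DV = 505
329 + 505 = 834

DCCCXXXIV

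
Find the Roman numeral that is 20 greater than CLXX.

CLXX = 170
170 + 20 = 190

CXC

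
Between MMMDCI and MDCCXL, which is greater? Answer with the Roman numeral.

MMMDCI = 3601
MDCCXL = 1740
3601 is larger

MMMDCI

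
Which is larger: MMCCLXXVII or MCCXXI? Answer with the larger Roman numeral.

MMCCLXXVII = 2277
MCCXXI = 1221
2277 is larger

MMCCLXXVII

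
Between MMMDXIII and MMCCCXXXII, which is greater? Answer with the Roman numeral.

MMMDXIII = 3513
MMCCCXXXII = 2332
3513 is larger

MMMDXIII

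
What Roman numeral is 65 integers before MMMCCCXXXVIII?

MMMCCCXXXVIII = 3338
3338 - 65 = 3273

MMMCCLXXIII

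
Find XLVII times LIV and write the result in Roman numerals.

XLVII = 47
LIV = 54
47 × 54 = 2538

MMDXXXVIII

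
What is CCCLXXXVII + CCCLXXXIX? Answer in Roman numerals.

CCCLXXXVII = 387
CCCLXXXIX = 389
387 + 389 = 776

DCCLXXVI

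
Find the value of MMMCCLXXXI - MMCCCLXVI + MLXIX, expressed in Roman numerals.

MMMCCLXXXI = 3281, MMCCCLXVI = 2366, MLXIX = 1069
3281 - 2366 = 915
915 + 1069 = 1984

MCMLXXXIV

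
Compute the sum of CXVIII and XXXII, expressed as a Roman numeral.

CXVIII = 118
XXXII = 32
118 + 32 = 150

CL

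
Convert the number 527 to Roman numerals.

Convert 527 to Roman numerals:
  527 contains 1×500 (D)
  27 contains 2×10 (XX)
  7 contains 1×5 (V)
  2 contains 2×1 (II)

DXXVII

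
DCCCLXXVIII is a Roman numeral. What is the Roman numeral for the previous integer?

DCCCLXXVIII = 878; previous is 877

DCCCLXXVII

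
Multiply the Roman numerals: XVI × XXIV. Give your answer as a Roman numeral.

XVI = 16
XXIV = 24
16 × 24 = 384

CCCLXXXIV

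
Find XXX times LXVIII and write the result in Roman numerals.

XXX = 30
LXVIII = 68
30 × 68 = 2040

MMXL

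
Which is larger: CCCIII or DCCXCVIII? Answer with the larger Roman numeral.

CCCIII = 303
DCCXCVIII = 798
798 is larger

DCCXCVIII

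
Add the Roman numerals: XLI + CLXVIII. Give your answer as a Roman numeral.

XLI = 41
CLXVIII = 168
41 + 168 = 209

CCIX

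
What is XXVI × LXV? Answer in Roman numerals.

XXVI = 26
LXV = 65
26 × 65 = 1690

MDCXC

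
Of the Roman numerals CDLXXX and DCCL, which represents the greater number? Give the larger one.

CDLXXX = 480
DCCL = 750
750 is larger

DCCL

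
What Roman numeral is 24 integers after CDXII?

CDXII = 412
412 + 24 = 436

CDXXXVI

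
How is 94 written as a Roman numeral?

Convert 94 to Roman numerals:
  94 contains 1×90 (XC)
  4 contains 1×4 (IV)

XCIV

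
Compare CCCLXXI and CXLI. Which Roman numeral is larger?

CCCLXXI = 371
CXLI = 141
371 is larger

CCCLXXI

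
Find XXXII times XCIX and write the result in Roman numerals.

XXXII = 32
XCIX = 99
32 × 99 = 3168

MMMCLXVIII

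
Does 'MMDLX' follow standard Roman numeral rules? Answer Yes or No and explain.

'MMDLX': Check the rules: uses only the symbols I, V, X, L, C, D, M; no symbol is repeated more than three times in a row; V, L and D each appear at most once; no smaller symbol precedes a larger one (values never increase from left to right). Value: M (1000) + M (1000) + D (500) + L (50) + X (10) = 2560. So it is a valid standard Roman numeral.

Yes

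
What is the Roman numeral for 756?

Convert 756 to Roman numerals:
  756 contains 1×500 (D)
  256 contains 2×100 (CC)
  56 contains 1×50 (L)
  6 contains 1×5 (V)
  1 contains 1×1 (I)

DCCLVI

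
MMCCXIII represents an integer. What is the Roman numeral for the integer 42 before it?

MMCCXIII = 2213
2213 - 42 = 2171

MMCLXXI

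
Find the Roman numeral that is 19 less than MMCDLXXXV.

MMCDLXXXV = 2485
2485 - 19 = 2466

MMCDLXVI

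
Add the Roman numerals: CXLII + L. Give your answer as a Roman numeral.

CXLII = 142
L = 50
142 + 50 = 192

CXCII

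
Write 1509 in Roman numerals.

Convert 1509 to Roman numerals:
  1509 contains 1×1000 (M)
  509 contains 1×500 (D)
  9 contains 1×9 (IX)

MDIX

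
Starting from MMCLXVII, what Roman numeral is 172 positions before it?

MMCLXVII = 2167
2167 - 172 = 1995

MCMXCV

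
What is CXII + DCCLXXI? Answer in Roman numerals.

CXII = 112
DCCLXXI = 771
112 + 771 = 883

DCCCLXXXIII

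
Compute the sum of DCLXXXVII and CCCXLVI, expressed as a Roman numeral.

DCLXXXVII = 687
CCCXLVI = 346
687 + 346 = 1033

MXXXIII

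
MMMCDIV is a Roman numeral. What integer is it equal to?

MMMCDIV: M=1000, M=1000, M=1000, CD=400, IV=4
1000 + 1000 + 1000 + 400 + 4 = 3404

3404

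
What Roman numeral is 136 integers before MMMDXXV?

MMMDXXV = 3525
3525 - 136 = 3389

MMMCCCLXXXIX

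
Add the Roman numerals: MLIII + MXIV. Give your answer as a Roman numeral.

MLIII = 1053
MXIV = 1014
1053 + 1014 = 2067

MMLXVII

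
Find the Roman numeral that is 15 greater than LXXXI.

LXXXI = 81
81 + 15 = 96

XCVI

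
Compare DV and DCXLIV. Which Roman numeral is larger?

DV = 505
DCXLIV = 644
644 is larger

DCXLIV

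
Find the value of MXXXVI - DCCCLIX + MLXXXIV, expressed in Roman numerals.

MXXXVI = 1036, DCCCLIX = 859, MLXXXIV = 1084
1036 - 859 = 177
177 + 1084 = 1261

MCCLXI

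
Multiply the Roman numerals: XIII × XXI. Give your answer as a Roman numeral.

XIII = 13
XXI = 21
13 × 21 = 273

CCLXXIII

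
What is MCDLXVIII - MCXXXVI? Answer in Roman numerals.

MCDLXVIII = 1468
MCXXXVI = 1136
1468 - 1136 = 332

CCCXXXII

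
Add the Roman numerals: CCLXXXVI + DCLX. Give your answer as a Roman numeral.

CCLXXXVI = 286
DCLX = 660
286 + 660 = 946

CMXLVI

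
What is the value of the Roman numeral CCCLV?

CCCLV: C=100, C=100, C=100, L=50, V=5
100 + 100 + 100 + 50 + 5 = 355

355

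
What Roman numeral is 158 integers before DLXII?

DLXII = 562
562 - 158 = 404

CDIV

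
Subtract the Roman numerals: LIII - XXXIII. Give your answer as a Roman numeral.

LIII = 53
XXXIII = 33
53 - 33 = 20

XX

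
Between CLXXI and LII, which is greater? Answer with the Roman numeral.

CLXXI = 171
LII = 52
171 is larger

CLXXI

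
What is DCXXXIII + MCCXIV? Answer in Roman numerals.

DCXXXIII = 633
MCCXIV = 1214
633 + 1214 = 1847

MDCCCXLVII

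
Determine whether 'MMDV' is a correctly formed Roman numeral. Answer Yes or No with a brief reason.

'MMDV': Check the rules: uses only the symbols I, V, X, L, C, D, M; no symbol is repeated more than three times in a row; V, L and D each appear at most once; no smaller symbol precedes a larger one (values never increase from left to right). Value: M (1000) + M (1000) + D (500) + V (5) = 2505. So it is a valid standard Roman numeral.

Yes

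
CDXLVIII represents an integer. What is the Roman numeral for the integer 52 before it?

CDXLVIII = 448
448 - 52 = 396

CCCXCVI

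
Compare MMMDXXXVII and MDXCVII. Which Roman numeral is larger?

MMMDXXXVII = 3537
MDXCVII = 1597
3537 is larger

MMMDXXXVII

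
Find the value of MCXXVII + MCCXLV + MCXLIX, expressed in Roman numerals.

MCXXVII = 1127, MCCXLV = 1245, MCXLIX = 1149
1127 + 1245 = 2372
2372 + 1149 = 3521

MMMDXXI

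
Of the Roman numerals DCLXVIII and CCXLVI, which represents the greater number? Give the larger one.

DCLXVIII = 668
CCXLVI = 246
668 is larger

DCLXVIII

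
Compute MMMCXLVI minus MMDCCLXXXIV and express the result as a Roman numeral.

MMMCXLVI = 3146
MMDCCLXXXIV = 2784
3146 - 2784 = 362

CCCLXII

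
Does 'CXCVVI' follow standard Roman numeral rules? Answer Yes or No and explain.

'CXCVVI': V should not appear more than once

No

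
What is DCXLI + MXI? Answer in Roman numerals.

DCXLI = 641
MXI = 1011
641 + 1011 = 1652

MDCLII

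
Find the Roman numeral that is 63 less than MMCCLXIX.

MMCCLXIX = 2269
2269 - 63 = 2206

MMCCVI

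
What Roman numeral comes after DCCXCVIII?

DCCXCVIII = 798, so the next integer is 798 + 1 = 799

DCCXCIX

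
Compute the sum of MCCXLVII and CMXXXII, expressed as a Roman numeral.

MCCXLVII = 1247
CMXXXII = 932
1247 + 932 = 2179

MMCLXXIX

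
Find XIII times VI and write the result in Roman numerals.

XIII = 13
VI = 6
13 × 6 = 78

LXXVIII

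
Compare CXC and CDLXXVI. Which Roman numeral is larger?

CXC = 190
CDLXXVI = 476
476 is larger

CDLXXVI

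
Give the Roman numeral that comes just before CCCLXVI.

CCCLXVI = 366, so the previous integer is 366 - 1 = 365

CCCLXV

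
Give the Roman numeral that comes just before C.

C = 100, so the previous integer is 100 - 1 = 99

XCIX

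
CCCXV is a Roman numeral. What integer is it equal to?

CCCXV: C=100, C=100, C=100, X=10, V=5
100 + 100 + 100 + 10 + 5 = 315

315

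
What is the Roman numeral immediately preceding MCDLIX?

MCDLIX = 1459, so the previous integer is 1459 - 1 = 1458

MCDLVIII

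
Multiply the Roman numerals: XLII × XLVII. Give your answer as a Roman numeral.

XLII = 42
XLVII = 47
42 × 47 = 1974

MCMLXXIV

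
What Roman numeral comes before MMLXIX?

MMLXIX = 2069, so the previous integer is 2069 - 1 = 2068

MMLXVIII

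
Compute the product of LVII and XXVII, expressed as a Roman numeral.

LVII = 57
XXVII = 27
57 × 27 = 1539

MDXXXIX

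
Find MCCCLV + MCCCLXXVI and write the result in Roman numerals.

MCCCLV = 1355
MCCCLXXVI = 1376
1355 + 1376 = 2731

MMDCCXXXI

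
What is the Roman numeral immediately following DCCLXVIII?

DCCLXVIII = 768, so the next integer is 768 + 1 = 769

DCCLXIX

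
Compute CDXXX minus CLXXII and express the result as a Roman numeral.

CDXXX = 430
CLXXII = 172
430 - 172 = 258

CCLVIII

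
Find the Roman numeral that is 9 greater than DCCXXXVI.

DCCXXXVI = 736
736 + 9 = 745

DCCXLV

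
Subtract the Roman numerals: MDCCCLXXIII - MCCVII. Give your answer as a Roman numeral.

MDCCCLXXIII = 1873
MCCVII = 1207
1873 - 1207 = 666

DCLXVI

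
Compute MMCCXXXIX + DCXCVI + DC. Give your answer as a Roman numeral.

MMCCXXXIX = 2239, DCXCVI = 696, DC = 600
2239 + 696 = 2935
2935 + 600 = 3535

MMMDXXXV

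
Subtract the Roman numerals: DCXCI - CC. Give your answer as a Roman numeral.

DCXCI = 691
CC = 200
691 - 200 = 491

CDXCI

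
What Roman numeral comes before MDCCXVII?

MDCCXVII = 1717; previous is 1716

MDCCXVI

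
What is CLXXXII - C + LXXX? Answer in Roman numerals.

CLXXXII = 182, C = 100, LXXX = 80
182 - 100 = 82
82 + 80 = 162

CLXII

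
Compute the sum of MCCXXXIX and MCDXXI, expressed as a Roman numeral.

MCCXXXIX = 1239
MCDXXI = 1421
1239 + 1421 = 2660

MMDCLX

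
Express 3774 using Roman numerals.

Convert 3774 to Roman numerals:
  3774 contains 3×1000 (MMM)
  774 contains 1×500 (D)
  274 contains 2×100 (CC)
  74 contains 1×50 (L)
  24 contains 2×10 (XX)
  4 contains 1×4 (IV)

MMMDCCLXXIV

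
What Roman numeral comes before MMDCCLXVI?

MMDCCLXVI = 2766; previous is 2765

MMDCCLXV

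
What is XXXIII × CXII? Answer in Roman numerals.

XXXIII = 33
CXII = 112
33 × 112 = 3696

MMMDCXCVI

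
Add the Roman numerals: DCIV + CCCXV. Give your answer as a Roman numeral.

DCIV = 604
CCCXV = 315
604 + 315 = 919

CMXIX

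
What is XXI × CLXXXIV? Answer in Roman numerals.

XXI = 21
CLXXXIV = 184
21 × 184 = 3864

MMMDCCCLXIV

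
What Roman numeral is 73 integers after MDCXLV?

MDCXLV = 1645
1645 + 73 = 1718

MDCCXVIII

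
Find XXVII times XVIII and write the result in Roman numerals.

XXVII = 27
XVIII = 18
27 × 18 = 486

CDLXXXVI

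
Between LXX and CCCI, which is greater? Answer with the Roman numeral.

LXX = 70
CCCI = 301
301 is larger

CCCI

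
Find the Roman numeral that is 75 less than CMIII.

CMIII = 903
903 - 75 = 828

DCCCXXVIII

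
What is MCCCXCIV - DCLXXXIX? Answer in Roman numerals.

MCCCXCIV = 1394
DCLXXXIX = 689
1394 - 689 = 705

DCCV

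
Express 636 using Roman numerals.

Convert 636 to Roman numerals:
  636 contains 1×500 (D)
  136 contains 1×100 (C)
  36 contains 3×10 (XXX)
  6 contains 1×5 (V)
  1 contains 1×1 (I)

DCXXXVI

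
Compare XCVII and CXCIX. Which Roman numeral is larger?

XCVII = 97
CXCIX = 199
199 is larger

CXCIX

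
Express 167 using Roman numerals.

Convert 167 to Roman numerals:
  167 contains 1×100 (C)
  67 contains 1×50 (L)
  17 contains 1×10 (X)
  7 contains 1×5 (V)
  2 contains 2×1 (II)

CLXVII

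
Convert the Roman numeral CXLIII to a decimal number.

CXLIII: C=100, XL=40, I=1, I=1, I=1
100 + 40 + 1 + 1 + 1 = 143

143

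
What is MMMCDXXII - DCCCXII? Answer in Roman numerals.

MMMCDXXII = 3422
DCCCXII = 812
3422 - 812 = 2610

MMDCX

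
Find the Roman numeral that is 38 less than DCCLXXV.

DCCLXXV = 775
775 - 38 = 737

DCCXXXVII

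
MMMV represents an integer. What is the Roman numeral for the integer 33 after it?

MMMV = 3005
3005 + 33 = 3038

MMMXXXVIII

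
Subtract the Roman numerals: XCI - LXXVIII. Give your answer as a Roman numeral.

XCI = 91
LXXVIII = 78
91 - 78 = 13

XIII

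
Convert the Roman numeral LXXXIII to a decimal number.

LXXXIII: L=50, X=10, X=10, X=10, I=1, I=1, I=1
50 + 10 + 10 + 10 + 1 + 1 + 1 = 83

83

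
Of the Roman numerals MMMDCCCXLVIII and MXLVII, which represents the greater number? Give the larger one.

MMMDCCCXLVIII = 3848
MXLVII = 1047
3848 is larger

MMMDCCCXLVIII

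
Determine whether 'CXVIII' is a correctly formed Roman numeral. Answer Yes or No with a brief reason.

'CXVIII': Check the rules: uses only the symbols I, V, X, L, C, D, M; no symbol is repeated more than three times in a row; V, L and D each appear at most once; no smaller symbol precedes a larger one (values never increase from left to right). Value: C (100) + X (10) + V (5) + I (1) + I (1) + I (1) = 118. So it is a valid standard Roman numeral.

Yes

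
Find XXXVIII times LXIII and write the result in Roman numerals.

XXXVIII = 38
LXIII = 63
38 × 63 = 2394

MMCCCXCIV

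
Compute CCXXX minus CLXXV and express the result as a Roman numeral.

CCXXX = 230
CLXXV = 175
230 - 175 = 55

LV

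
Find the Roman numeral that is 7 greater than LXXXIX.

LXXXIX = 89
89 + 7 = 96

XCVI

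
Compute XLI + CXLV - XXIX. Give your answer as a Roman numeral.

XLI = 41, CXLV = 145, XXIX = 29
41 + 145 = 186
186 - 29 = 157

CLVII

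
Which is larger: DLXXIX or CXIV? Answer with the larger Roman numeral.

DLXXIX = 579
CXIV = 114
579 is larger

DLXXIX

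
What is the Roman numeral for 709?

Convert 709 to Roman numerals:
  709 contains 1×500 (D)
  209 contains 2×100 (CC)
  9 contains 1×9 (IX)

DCCIX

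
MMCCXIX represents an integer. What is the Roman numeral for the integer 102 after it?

MMCCXIX = 2219
2219 + 102 = 2321

MMCCCXXI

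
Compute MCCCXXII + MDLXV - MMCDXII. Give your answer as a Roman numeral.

MCCCXXII = 1322, MDLXV = 1565, MMCDXII = 2412
1322 + 1565 = 2887
2887 - 2412 = 475

CDLXXV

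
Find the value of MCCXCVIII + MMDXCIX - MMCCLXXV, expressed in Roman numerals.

MCCXCVIII = 1298, MMDXCIX = 2599, MMCCLXXV = 2275
1298 + 2599 = 3897
3897 - 2275 = 1622

MDCXXII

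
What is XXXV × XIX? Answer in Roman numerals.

XXXV = 35
XIX = 19
35 × 19 = 665

DCLXV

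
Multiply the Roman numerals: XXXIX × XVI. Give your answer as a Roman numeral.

XXXIX = 39
XVI = 16
39 × 16 = 624

DCXXIV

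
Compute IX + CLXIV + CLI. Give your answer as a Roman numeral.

IX = 9, CLXIV = 164, CLI = 151
9 + 164 = 173
173 + 151 = 324

CCCXXIV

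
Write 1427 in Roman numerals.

Convert 1427 to Roman numerals:
  1427 contains 1×1000 (M)
  427 contains 1×400 (CD)
  27 contains 2×10 (XX)
  7 contains 1×5 (V)
  2 contains 2×1 (II)

MCDXXVII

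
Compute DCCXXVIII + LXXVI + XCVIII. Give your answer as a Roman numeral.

DCCXXVIII = 728, LXXVI = 76, XCVIII = 98
728 + 76 = 804
804 + 98 = 902

CMII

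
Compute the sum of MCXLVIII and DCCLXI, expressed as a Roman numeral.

MCXLVIII = 1148
DCCLXI = 761
1148 + 761 = 1909

MCMIX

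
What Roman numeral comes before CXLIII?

CXLIII = 143, so the previous integer is 143 - 1 = 142

CXLII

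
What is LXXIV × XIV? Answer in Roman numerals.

LXXIV = 74
XIV = 14
74 × 14 = 1036

MXXXVI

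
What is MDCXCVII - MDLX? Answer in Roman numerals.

MDCXCVII = 1697
MDLX = 1560
1697 - 1560 = 137

CXXXVII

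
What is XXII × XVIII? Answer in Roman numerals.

XXII = 22
XVIII = 18
22 × 18 = 396

CCCXCVI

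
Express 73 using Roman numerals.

Convert 73 to Roman numerals:
  73 contains 1×50 (L)
  23 contains 2×10 (XX)
  3 contains 3×1 (III)

LXXIII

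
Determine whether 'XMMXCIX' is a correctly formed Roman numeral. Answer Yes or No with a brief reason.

'XMMXCIX': Invalid subtractive combination: XM

No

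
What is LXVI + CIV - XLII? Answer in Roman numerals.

LXVI = 66, CIV = 104, XLII = 42
66 + 104 = 170
170 - 42 = 128

CXXVIII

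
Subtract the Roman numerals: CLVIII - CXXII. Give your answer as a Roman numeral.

CLVIII = 158
CXXII = 122
158 - 122 = 36

XXXVI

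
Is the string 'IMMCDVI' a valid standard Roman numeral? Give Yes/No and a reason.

'IMMCDVI': Invalid subtractive combination: IM

No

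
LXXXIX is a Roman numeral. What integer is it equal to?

LXXXIX: L=50, X=10, X=10, X=10, IX=9
50 + 10 + 10 + 10 + 9 = 89

89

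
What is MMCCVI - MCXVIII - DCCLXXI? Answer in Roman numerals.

MMCCVI = 2206, MCXVIII = 1118, DCCLXXI = 771
2206 - 1118 = 1088
1088 - 771 = 317

CCCXVII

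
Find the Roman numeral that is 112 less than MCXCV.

MCXCV = 1195
1195 - 112 = 1083

MLXXXIII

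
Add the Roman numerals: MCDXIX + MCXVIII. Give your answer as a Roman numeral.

MCDXIX = 1419
MCXVIII = 1118
1419 + 1118 = 2537

MMDXXXVII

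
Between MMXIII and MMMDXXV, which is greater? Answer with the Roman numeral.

MMXIII = 2013
MMMDXXV = 3525
3525 is larger

MMMDXXV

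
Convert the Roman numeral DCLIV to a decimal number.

DCLIV: D=500, C=100, L=50, IV=4
500 + 100 + 50 + 4 = 654

654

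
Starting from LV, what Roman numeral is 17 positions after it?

LV = 55
55 + 17 = 72

LXXII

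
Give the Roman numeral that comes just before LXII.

LXII = 62; previous is 61

LXI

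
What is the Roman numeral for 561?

Convert 561 to Roman numerals:
  561 contains 1×500 (D)
  61 contains 1×50 (L)
  11 contains 1×10 (X)
  1 contains 1×1 (I)

DLXI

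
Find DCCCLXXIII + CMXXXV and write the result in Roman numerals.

DCCCLXXIII = 873
CMXXXV = 935
873 + 935 = 1808

MDCCCVIII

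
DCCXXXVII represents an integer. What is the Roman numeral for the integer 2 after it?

DCCXXXVII = 737
737 + 2 = 739

DCCXXXIX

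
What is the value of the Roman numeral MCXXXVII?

MCXXXVII: M=1000, C=100, X=10, X=10, X=10, V=5, I=1, I=1
1000 + 100 + 10 + 10 + 10 + 5 + 1 + 1 = 1137

1137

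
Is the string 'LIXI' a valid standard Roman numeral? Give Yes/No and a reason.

'LIXI': I cannot come right after the subtractive pair IX: once I is subtracted in IX, the next symbol must be smaller than I

No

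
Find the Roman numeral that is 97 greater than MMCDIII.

MMCDIII = 2403
2403 + 97 = 2500

MMD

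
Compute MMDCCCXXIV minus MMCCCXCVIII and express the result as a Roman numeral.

MMDCCCXXIV = 2824
MMCCCXCVIII = 2398
2824 - 2398 = 426

CDXXVI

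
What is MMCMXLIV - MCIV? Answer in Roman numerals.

MMCMXLIV = 2944
MCIV = 1104
2944 - 1104 = 1840

MDCCCXL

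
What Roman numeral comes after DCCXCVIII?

DCCXCVIII = 798; next is 799

DCCXCIX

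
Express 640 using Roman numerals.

Convert 640 to Roman numerals:
  640 contains 1×500 (D)
  140 contains 1×100 (C)
  40 contains 1×40 (XL)

DCXL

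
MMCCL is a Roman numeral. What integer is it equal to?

MMCCL: M=1000, M=1000, C=100, C=100, L=50
1000 + 1000 + 100 + 100 + 50 = 2250

2250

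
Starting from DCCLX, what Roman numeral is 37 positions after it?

DCCLX = 760
760 + 37 = 797

DCCXCVII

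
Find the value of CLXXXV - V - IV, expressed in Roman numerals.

CLXXXV = 185, V = 5, IV = 4
185 - 5 = 180
180 - 4 = 176

CLXXVI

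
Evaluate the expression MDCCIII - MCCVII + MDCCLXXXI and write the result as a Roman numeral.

MDCCIII = 1703, MCCVII = 1207, MDCCLXXXI = 1781
1703 - 1207 = 496
496 + 1781 = 2277

MMCCLXXVII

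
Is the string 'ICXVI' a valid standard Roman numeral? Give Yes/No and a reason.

'ICXVI': Invalid subtractive combination: IC

No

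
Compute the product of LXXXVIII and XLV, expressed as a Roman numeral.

LXXXVIII = 88
XLV = 45
88 × 45 = 3960

MMMCMLX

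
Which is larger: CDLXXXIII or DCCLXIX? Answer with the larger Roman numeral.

CDLXXXIII = 483
DCCLXIX = 769
769 is larger

DCCLXIX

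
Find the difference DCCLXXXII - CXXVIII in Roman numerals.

DCCLXXXII = 782
CXXVIII = 128
782 - 128 = 654

DCLIV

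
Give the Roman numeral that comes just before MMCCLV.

MMCCLV = 2255; previous is 2254

MMCCLIV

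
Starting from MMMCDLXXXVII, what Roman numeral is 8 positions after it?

MMMCDLXXXVII = 3487
3487 + 8 = 3495

MMMCDXCV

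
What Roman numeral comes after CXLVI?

CXLVI = 146, so the next integer is 146 + 1 = 147

CXLVII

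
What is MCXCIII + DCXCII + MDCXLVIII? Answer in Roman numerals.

MCXCIII = 1193, DCXCII = 692, MDCXLVIII = 1648
1193 + 692 = 1885
1885 + 1648 = 3533

MMMDXXXIII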